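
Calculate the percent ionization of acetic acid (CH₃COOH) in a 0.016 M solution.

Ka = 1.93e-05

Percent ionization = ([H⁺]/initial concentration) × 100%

Using Ka equilibrium: x² + Ka×x - Ka×C = 0. Solving: [H⁺] = 5.4613e-04. Percent = (5.4613e-04/0.016) × 100

Percent ionization = 3.41%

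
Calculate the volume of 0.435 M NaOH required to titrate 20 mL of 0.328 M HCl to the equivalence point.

At equivalence: moles acid = moles base. moles HCl = 0.328 × 20/1000 = 0.00656 mol. V_base = moles / 0.435 × 1000 = 15.1 mL.

V_{base} = 15.1 mL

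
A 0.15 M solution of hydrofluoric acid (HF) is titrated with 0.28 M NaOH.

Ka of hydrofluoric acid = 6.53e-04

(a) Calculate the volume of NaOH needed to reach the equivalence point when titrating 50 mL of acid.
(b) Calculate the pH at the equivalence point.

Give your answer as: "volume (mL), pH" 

moles acid = 0.15 × 50/1000 = 0.0075 mol; V_base = moles/0.28 × 1000 = 26.8 mL. At equivalence only the conjugate base is present: [A⁻] = 0.0075/0.077 = 9.7674e-02 M. Kb = Kw/Ka = 1.53e-11; [OH⁻] = √(Kb × [A⁻]) = 1.2230e-06; pOH = 5.91; pH = 14 - pOH = 8.09.

V = 26.8 mL, pH = 8.09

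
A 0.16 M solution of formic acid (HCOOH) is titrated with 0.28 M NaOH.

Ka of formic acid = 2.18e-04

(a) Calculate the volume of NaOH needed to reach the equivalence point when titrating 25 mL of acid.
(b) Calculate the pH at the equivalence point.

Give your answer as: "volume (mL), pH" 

moles acid = 0.16 × 25/1000 = 0.004 mol; V_base = moles/0.28 × 1000 = 14.3 mL. At equivalence only the conjugate base is present: [A⁻] = 0.004/0.039 = 1.0182e-01 M. Kb = Kw/Ka = 4.59e-11; [OH⁻] = √(Kb × [A⁻]) = 2.1611e-06; pOH = 5.67; pH = 14 - pOH = 8.33.

V = 14.3 mL, pH = 8.33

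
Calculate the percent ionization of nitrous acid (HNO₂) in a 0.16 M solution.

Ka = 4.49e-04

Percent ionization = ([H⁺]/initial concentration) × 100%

Using Ka equilibrium: x² + Ka×x - Ka×C = 0. Solving: [H⁺] = 8.2543e-03. Percent = (8.2543e-03/0.16) × 100

Percent ionization = 5.16%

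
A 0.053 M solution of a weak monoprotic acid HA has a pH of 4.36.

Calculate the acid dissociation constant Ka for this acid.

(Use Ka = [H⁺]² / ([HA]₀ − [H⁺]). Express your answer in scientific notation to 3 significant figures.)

[H⁺] = 10^(−pH) = 10^(−4.36) = 4.365e-05 M. For HA ⇌ H⁺ + A⁻, Ka = [H⁺][A⁻]/[HA] = [H⁺]² / ([HA]₀ − [H⁺]) = (4.365e-05)² / (0.053 − 4.365e-05) = 3.60e-08.

K_a = 3.60e-08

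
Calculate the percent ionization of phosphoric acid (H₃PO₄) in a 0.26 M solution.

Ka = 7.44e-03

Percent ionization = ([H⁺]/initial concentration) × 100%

Using Ka equilibrium: x² + Ka×x - Ka×C = 0. Solving: [H⁺] = 4.0419e-02. Percent = (4.0419e-02/0.26) × 100

Percent ionization = 15.5%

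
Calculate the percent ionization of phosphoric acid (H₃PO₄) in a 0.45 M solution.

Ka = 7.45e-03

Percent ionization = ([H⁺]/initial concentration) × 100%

Using Ka equilibrium: x² + Ka×x - Ka×C = 0. Solving: [H⁺] = 5.4295e-02. Percent = (5.4295e-02/0.45) × 100

Percent ionization = 12.1%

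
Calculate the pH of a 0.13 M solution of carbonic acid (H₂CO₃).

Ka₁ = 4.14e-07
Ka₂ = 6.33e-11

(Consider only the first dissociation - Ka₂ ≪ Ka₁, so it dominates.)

First dissociation dominates. From Ka₁ = [H⁺][HA⁻]/[H₂A], x² + Ka₁·x − Ka₁·C = 0 with C = 0.13 M and Ka₁ = 4.14e-07. Solving: [H⁺] = (−Ka₁ + √(Ka₁² + 4·Ka₁·C)) / 2 = 2.3178e-04 M. pH = -log(2.3178e-04) = 3.63.

pH = 3.63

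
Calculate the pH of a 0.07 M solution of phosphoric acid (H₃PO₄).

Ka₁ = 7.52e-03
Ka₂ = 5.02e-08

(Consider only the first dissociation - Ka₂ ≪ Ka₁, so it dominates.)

First dissociation dominates. From Ka₁ = [H⁺][HA⁻]/[H₂A], x² + Ka₁·x − Ka₁·C = 0 with C = 0.07 M and Ka₁ = 7.52e-03. Solving: [H⁺] = (−Ka₁ + √(Ka₁² + 4·Ka₁·C)) / 2 = 1.9489e-02 M. pH = -log(1.9489e-02) = 1.71.

pH = 1.71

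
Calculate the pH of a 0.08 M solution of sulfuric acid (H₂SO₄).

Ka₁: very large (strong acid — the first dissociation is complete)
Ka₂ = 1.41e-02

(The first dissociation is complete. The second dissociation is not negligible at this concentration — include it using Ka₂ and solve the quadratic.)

First dissociation is complete: [H⁺]₀ = [HSO₄⁻]₀ = C = 0.08 M. Second dissociation HSO₄⁻ ⇌ H⁺ + SO₄²⁻: let x = [SO₄²⁻]. Ka₂ = (C + x)·x / (C − x) = 1.41e-02 → x² + (C + Ka₂)·x − Ka₂·C = 0 → x² + 0.09410·x − 1.128e-03 = 0. x = (−0.09410 + √(0.09410² + 4 × 1.128e-03)) / 2 = 1.0757e-02 M. [H⁺] = C + x = 0.08 + 1.0757e-02 = 9.0757e-02 M. pH = -log(9.0757e-02) = 1.04.

pH = 1.04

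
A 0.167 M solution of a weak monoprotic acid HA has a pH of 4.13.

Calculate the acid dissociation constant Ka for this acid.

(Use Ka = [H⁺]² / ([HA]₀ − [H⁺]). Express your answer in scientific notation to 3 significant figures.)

[H⁺] = 10^(−pH) = 10^(−4.13) = 7.413e-05 M. For HA ⇌ H⁺ + A⁻, Ka = [H⁺][A⁻]/[HA] = [H⁺]² / ([HA]₀ − [H⁺]) = (7.413e-05)² / (0.167 − 7.413e-05) = 3.29e-08.

K_a = 3.29e-08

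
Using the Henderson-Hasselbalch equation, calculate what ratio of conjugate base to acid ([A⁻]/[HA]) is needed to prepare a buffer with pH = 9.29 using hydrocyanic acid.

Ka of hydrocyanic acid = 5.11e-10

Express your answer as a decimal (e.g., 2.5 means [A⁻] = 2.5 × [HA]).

pKa = -log(5.11e-10) = 9.2916. pH = pKa + log([A⁻]/[HA]), so log([A⁻]/[HA]) = pH − pKa = 9.29 − 9.2916 = -0.0016. [A⁻]/[HA] = 10^(-0.0016) = 0.996

[A⁻]/[HA] = 0.996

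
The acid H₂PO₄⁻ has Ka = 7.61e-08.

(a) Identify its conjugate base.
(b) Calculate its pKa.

(a) The conjugate base is formed by removing one H⁺ from H₂PO₄⁻, giving HPO₄²⁻. (b) pKa = -log(Ka) = -log(7.61e-08) = 7.12.

Conjugate base: HPO₄²⁻; pK_a = 7.12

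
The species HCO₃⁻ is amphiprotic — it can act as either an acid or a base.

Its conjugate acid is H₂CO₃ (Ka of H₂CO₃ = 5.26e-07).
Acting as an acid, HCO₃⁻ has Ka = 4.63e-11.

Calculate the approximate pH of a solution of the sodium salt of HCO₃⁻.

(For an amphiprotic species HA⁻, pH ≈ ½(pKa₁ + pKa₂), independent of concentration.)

pKa₁ = -log(5.26e-07) = 6.28; pKa₂ = -log(4.63e-11) = 10.33. For an amphiprotic species, pH ≈ ½(pKa₁ + pKa₂) = ½(6.28 + 10.33) = 8.31.

pH = 8.31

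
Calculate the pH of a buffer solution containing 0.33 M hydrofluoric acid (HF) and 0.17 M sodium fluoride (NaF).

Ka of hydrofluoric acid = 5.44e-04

pKa = -log(5.44e-04) = 3.26. pH = pKa + log([A⁻]/[HA]) = 3.26 + log(0.17/0.33)

pH = 2.98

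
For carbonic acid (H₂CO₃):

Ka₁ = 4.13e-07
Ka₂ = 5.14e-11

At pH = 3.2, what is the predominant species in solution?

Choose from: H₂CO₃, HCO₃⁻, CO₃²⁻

pKa₁ = 6.38, pKa₂ = 10.29. For a polyprotic acid the predominant species crosses at each pKa: below pKa_n the protonated form dominates, above it the deprotonated form does. At pH = 3.2, the predominant species is H₂CO₃.

H₂CO₃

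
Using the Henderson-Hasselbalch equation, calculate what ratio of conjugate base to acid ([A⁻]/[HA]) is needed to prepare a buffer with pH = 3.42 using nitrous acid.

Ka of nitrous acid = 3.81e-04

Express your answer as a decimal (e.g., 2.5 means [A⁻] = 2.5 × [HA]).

pKa = -log(3.81e-04) = 3.4191. pH = pKa + log([A⁻]/[HA]), so log([A⁻]/[HA]) = pH − pKa = 3.42 − 3.4191 = 0.0009. [A⁻]/[HA] = 10^(0.0009) = 1.00

[A⁻]/[HA] = 1.00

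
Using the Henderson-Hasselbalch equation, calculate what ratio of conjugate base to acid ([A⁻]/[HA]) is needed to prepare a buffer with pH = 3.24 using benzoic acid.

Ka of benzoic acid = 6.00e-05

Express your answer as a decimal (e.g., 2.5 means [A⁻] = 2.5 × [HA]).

pKa = -log(6.00e-05) = 4.2218. pH = pKa + log([A⁻]/[HA]), so log([A⁻]/[HA]) = pH − pKa = 3.24 − 4.2218 = -0.9818. [A⁻]/[HA] = 10^(-0.9818) = 0.104

[A⁻]/[HA] = 0.104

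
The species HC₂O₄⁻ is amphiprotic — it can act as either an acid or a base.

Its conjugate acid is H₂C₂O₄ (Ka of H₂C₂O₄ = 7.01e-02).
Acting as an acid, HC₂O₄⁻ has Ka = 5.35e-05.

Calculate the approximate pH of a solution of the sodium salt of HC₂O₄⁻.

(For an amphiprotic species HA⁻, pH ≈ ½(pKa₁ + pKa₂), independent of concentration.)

pKa₁ = -log(7.01e-02) = 1.15; pKa₂ = -log(5.35e-05) = 4.27. For an amphiprotic species, pH ≈ ½(pKa₁ + pKa₂) = ½(1.15 + 4.27) = 2.71.

pH = 2.71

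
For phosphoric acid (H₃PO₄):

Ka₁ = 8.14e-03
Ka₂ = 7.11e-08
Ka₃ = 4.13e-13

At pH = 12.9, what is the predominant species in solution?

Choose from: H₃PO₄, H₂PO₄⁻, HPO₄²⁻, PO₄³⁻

pKa₁ = 2.09, pKa₂ = 7.15, pKa₃ = 12.38. For a polyprotic acid the predominant species crosses at each pKa: below pKa_n the protonated form dominates, above it the deprotonated form does. At pH = 12.9, the predominant species is PO₄³⁻.

PO₄³⁻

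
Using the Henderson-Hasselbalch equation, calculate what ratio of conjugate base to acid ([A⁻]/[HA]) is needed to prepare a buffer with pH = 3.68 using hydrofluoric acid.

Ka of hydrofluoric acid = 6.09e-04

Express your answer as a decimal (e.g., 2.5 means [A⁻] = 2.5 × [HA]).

pKa = -log(6.09e-04) = 3.2154. pH = pKa + log([A⁻]/[HA]), so log([A⁻]/[HA]) = pH − pKa = 3.68 − 3.2154 = 0.4646. [A⁻]/[HA] = 10^(0.4646) = 2.91

[A⁻]/[HA] = 2.91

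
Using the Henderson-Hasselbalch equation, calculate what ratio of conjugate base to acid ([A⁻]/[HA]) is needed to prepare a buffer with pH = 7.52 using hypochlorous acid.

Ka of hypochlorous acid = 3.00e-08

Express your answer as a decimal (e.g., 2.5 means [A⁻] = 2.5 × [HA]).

pKa = -log(3.00e-08) = 7.5229. pH = pKa + log([A⁻]/[HA]), so log([A⁻]/[HA]) = pH − pKa = 7.52 − 7.5229 = -0.0029. [A⁻]/[HA] = 10^(-0.0029) = 0.993

[A⁻]/[HA] = 0.993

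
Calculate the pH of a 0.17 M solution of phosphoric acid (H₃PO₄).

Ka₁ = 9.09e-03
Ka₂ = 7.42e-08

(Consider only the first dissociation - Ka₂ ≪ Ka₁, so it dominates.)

First dissociation dominates. From Ka₁ = [H⁺][HA⁻]/[H₂A], x² + Ka₁·x − Ka₁·C = 0 with C = 0.17 M and Ka₁ = 9.09e-03. Solving: [H⁺] = (−Ka₁ + √(Ka₁² + 4·Ka₁·C)) / 2 = 3.5027e-02 M. pH = -log(3.5027e-02) = 1.46.

pH = 1.46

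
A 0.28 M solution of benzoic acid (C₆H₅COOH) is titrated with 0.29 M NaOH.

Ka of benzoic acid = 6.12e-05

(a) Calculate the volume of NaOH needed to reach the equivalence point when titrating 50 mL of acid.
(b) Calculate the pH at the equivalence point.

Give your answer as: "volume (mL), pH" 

moles acid = 0.28 × 50/1000 = 0.014 mol; V_base = moles/0.29 × 1000 = 48.3 mL. At equivalence only the conjugate base is present: [A⁻] = 0.014/0.098 = 1.4246e-01 M. Kb = Kw/Ka = 1.63e-10; [OH⁻] = √(Kb × [A⁻]) = 4.8246e-06; pOH = 5.32; pH = 14 - pOH = 8.68.

V = 48.3 mL, pH = 8.68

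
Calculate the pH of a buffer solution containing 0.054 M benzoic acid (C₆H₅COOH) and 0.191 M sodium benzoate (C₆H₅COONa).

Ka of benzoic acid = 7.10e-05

pKa = -log(7.10e-05) = 4.15. pH = pKa + log([A⁻]/[HA]) = 4.15 + log(0.191/0.054)

pH = 4.70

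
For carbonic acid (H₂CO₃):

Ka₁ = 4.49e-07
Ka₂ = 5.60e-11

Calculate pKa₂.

pKa₂ = -log(Ka₂) = -log(5.60e-11) = 10.25.

pK_{a2} = 10.25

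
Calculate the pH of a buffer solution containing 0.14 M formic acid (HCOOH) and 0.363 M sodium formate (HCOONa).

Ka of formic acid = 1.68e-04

pKa = -log(1.68e-04) = 3.77. pH = pKa + log([A⁻]/[HA]) = 3.77 + log(0.363/0.14)

pH = 4.19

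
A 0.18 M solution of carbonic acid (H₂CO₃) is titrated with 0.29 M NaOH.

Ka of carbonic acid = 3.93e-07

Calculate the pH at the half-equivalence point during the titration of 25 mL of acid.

At half-equivalence [HA] = [A⁻], so Henderson-Hasselbalch gives pH = pKa = -log(3.93e-07) = 6.41.

pH = pKa = 6.41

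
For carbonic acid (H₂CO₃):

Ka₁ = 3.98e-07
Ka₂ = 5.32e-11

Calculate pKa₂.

pKa₂ = -log(Ka₂) = -log(5.32e-11) = 10.27.

pK_{a2} = 10.27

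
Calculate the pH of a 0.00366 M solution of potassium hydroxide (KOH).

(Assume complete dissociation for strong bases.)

[OH⁻] = 0.00366 M for strong base. pOH = -log[OH⁻] = 2.44, pH = 14 - pOH

pH = 11.56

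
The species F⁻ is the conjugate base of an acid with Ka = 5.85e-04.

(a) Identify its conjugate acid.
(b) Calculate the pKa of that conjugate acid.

(a) The conjugate acid is formed by adding one H⁺ to F⁻, giving HF. (b) pKa = -log(Ka) = -log(5.85e-04) = 3.23.

Conjugate acid: HF; pK_a = 3.23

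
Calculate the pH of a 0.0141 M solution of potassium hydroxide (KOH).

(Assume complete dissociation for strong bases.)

[OH⁻] = 0.0141 M for strong base. pOH = -log[OH⁻] = 1.85, pH = 14 - pOH

pH = 12.15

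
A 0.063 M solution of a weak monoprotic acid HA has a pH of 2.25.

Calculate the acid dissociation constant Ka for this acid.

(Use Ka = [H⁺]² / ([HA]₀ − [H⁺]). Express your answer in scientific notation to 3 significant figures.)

[H⁺] = 10^(−pH) = 10^(−2.25) = 5.623e-03 M. For HA ⇌ H⁺ + A⁻, Ka = [H⁺][A⁻]/[HA] = [H⁺]² / ([HA]₀ − [H⁺]) = (5.623e-03)² / (0.063 − 5.623e-03) = 5.51e-04.

K_a = 5.51e-04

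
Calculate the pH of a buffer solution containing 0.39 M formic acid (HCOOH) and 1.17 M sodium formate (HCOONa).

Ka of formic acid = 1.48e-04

pKa = -log(1.48e-04) = 3.83. pH = pKa + log([A⁻]/[HA]) = 3.83 + log(1.17/0.39)

pH = 4.31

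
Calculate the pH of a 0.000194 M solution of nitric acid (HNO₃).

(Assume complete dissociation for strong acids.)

[H⁺] = 0.000194 M for strong acid. pH = -log[H⁺] = -log(0.000194)

pH = 3.71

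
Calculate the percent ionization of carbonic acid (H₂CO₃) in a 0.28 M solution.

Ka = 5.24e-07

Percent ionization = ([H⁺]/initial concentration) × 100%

Using Ka equilibrium: x² + Ka×x - Ka×C = 0. Solving: [H⁺] = 3.8278e-04. Percent = (3.8278e-04/0.28) × 100

Percent ionization = 0.137%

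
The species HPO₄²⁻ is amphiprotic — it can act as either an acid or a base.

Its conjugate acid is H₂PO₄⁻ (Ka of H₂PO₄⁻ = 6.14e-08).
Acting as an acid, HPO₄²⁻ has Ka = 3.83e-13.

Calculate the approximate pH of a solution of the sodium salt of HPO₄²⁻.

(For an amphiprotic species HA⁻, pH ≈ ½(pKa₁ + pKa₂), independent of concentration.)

pKa₁ = -log(6.14e-08) = 7.21; pKa₂ = -log(3.83e-13) = 12.42. For an amphiprotic species, pH ≈ ½(pKa₁ + pKa₂) = ½(7.21 + 12.42) = 9.81.

pH = 9.81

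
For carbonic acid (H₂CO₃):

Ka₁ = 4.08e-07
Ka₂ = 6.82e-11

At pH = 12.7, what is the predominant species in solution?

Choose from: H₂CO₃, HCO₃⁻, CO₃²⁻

pKa₁ = 6.39, pKa₂ = 10.17. For a polyprotic acid the predominant species crosses at each pKa: below pKa_n the protonated form dominates, above it the deprotonated form does. At pH = 12.7, the predominant species is CO₃²⁻.

CO₃²⁻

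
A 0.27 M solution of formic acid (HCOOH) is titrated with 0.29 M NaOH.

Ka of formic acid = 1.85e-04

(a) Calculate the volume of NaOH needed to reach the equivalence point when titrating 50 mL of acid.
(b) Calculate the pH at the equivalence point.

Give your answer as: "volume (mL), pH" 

moles acid = 0.27 × 50/1000 = 0.0135 mol; V_base = moles/0.29 × 1000 = 46.6 mL. At equivalence only the conjugate base is present: [A⁻] = 0.0135/0.097 = 1.3982e-01 M. Kb = Kw/Ka = 5.41e-11; [OH⁻] = √(Kb × [A⁻]) = 2.7492e-06; pOH = 5.56; pH = 14 - pOH = 8.44.

V = 46.6 mL, pH = 8.44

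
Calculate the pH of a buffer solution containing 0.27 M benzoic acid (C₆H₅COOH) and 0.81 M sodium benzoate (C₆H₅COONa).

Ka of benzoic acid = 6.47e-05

pKa = -log(6.47e-05) = 4.19. pH = pKa + log([A⁻]/[HA]) = 4.19 + log(0.81/0.27)

pH = 4.67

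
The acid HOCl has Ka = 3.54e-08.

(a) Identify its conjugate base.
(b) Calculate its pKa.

(a) The conjugate base is formed by removing one H⁺ from HOCl, giving OCl⁻. (b) pKa = -log(Ka) = -log(3.54e-08) = 7.45.

Conjugate base: OCl⁻; pK_a = 7.45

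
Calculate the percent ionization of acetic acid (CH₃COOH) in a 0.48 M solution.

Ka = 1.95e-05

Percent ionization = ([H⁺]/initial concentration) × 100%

Using Ka equilibrium: x² + Ka×x - Ka×C = 0. Solving: [H⁺] = 3.0497e-03. Percent = (3.0497e-03/0.48) × 100

Percent ionization = 0.635%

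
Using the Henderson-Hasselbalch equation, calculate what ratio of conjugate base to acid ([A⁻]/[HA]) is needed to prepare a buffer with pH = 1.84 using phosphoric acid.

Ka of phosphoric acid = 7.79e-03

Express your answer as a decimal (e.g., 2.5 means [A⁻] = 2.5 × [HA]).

pKa = -log(7.79e-03) = 2.1085. pH = pKa + log([A⁻]/[HA]), so log([A⁻]/[HA]) = pH − pKa = 1.84 − 2.1085 = -0.2685. [A⁻]/[HA] = 10^(-0.2685) = 0.539

[A⁻]/[HA] = 0.539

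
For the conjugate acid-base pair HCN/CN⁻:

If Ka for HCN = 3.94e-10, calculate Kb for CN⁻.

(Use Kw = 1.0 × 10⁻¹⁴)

For a conjugate pair Ka × Kb = Kw, so Kb = Kw/Ka = 1.0 × 10⁻¹⁴ / 3.94e-10 = 2.54e-05.

K_b = 2.54e-05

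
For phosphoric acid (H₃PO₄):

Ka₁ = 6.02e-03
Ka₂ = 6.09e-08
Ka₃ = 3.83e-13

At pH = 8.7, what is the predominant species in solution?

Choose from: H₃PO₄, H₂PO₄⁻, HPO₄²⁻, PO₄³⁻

pKa₁ = 2.22, pKa₂ = 7.22, pKa₃ = 12.42. For a polyprotic acid the predominant species crosses at each pKa: below pKa_n the protonated form dominates, above it the deprotonated form does. At pH = 8.7, the predominant species is HPO₄²⁻.

HPO₄²⁻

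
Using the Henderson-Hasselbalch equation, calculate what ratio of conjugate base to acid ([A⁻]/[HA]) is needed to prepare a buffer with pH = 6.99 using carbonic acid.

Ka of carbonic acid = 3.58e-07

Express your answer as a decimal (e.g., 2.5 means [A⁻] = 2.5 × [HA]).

pKa = -log(3.58e-07) = 6.4461. pH = pKa + log([A⁻]/[HA]), so log([A⁻]/[HA]) = pH − pKa = 6.99 − 6.4461 = 0.5439. [A⁻]/[HA] = 10^(0.5439) = 3.50

[A⁻]/[HA] = 3.50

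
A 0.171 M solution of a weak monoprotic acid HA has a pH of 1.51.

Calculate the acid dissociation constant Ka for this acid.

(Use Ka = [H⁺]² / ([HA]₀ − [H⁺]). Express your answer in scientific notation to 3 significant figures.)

[H⁺] = 10^(−pH) = 10^(−1.51) = 3.090e-02 M. For HA ⇌ H⁺ + A⁻, Ka = [H⁺][A⁻]/[HA] = [H⁺]² / ([HA]₀ − [H⁺]) = (3.090e-02)² / (0.171 − 3.090e-02) = 6.82e-03.

K_a = 6.82e-03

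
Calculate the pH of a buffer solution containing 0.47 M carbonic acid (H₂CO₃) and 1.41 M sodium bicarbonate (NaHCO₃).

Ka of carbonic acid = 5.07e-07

pKa = -log(5.07e-07) = 6.29. pH = pKa + log([A⁻]/[HA]) = 6.29 + log(1.41/0.47)

pH = 6.77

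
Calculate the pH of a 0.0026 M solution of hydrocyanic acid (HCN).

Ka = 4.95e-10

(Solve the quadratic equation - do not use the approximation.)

x² + Ka×x - Ka×C = 0. Using quadratic formula: [H⁺] = 1.1342e-06

pH = 5.95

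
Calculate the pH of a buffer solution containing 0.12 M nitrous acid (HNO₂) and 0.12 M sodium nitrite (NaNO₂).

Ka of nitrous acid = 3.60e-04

pKa = -log(3.60e-04) = 3.44. pH = pKa + log([A⁻]/[HA]) = 3.44 + log(0.12/0.12)

pH = 3.44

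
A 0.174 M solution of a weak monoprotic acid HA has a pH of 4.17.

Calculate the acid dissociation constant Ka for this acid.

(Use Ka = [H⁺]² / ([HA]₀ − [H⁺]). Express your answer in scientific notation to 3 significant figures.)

[H⁺] = 10^(−pH) = 10^(−4.17) = 6.761e-05 M. For HA ⇌ H⁺ + A⁻, Ka = [H⁺][A⁻]/[HA] = [H⁺]² / ([HA]₀ − [H⁺]) = (6.761e-05)² / (0.174 − 6.761e-05) = 2.63e-08.

K_a = 2.63e-08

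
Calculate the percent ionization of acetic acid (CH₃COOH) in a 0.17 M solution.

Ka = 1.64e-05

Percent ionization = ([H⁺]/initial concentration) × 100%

Using Ka equilibrium: x² + Ka×x - Ka×C = 0. Solving: [H⁺] = 1.6616e-03. Percent = (1.6616e-03/0.17) × 100

Percent ionization = 0.977%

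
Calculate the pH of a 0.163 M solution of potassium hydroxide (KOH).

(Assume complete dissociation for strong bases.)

[OH⁻] = 0.163 M for strong base. pOH = -log[OH⁻] = 0.79, pH = 14 - pOH

pH = 13.21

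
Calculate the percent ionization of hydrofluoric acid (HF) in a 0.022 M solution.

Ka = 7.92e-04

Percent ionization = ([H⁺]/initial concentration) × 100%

Using Ka equilibrium: x² + Ka×x - Ka×C = 0. Solving: [H⁺] = 3.7969e-03. Percent = (3.7969e-03/0.022) × 100

Percent ionization = 17.3%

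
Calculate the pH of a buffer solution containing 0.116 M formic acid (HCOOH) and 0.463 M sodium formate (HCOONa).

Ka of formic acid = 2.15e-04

pKa = -log(2.15e-04) = 3.67. pH = pKa + log([A⁻]/[HA]) = 3.67 + log(0.463/0.116)

pH = 4.27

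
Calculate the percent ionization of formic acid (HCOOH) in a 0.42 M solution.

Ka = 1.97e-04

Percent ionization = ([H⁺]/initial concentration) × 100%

Using Ka equilibrium: x² + Ka×x - Ka×C = 0. Solving: [H⁺] = 8.9982e-03. Percent = (8.9982e-03/0.42) × 100

Percent ionization = 2.14%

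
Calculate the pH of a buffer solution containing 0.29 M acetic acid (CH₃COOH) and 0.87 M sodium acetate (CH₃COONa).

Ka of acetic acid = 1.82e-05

pKa = -log(1.82e-05) = 4.74. pH = pKa + log([A⁻]/[HA]) = 4.74 + log(0.87/0.29)

pH = 5.22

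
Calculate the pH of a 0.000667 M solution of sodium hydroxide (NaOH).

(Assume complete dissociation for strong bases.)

[OH⁻] = 0.000667 M for strong base. pOH = -log[OH⁻] = 3.18, pH = 14 - pOH

pH = 10.82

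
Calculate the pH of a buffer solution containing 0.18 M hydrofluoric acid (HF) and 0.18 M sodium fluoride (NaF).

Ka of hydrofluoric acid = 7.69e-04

pKa = -log(7.69e-04) = 3.11. pH = pKa + log([A⁻]/[HA]) = 3.11 + log(0.18/0.18)

pH = 3.11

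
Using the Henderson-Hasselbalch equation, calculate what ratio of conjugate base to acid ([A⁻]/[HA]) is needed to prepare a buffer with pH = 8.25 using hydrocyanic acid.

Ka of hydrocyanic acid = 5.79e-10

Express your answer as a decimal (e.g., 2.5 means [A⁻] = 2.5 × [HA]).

pKa = -log(5.79e-10) = 9.2373. pH = pKa + log([A⁻]/[HA]), so log([A⁻]/[HA]) = pH − pKa = 8.25 − 9.2373 = -0.9873. [A⁻]/[HA] = 10^(-0.9873) = 0.103

[A⁻]/[HA] = 0.103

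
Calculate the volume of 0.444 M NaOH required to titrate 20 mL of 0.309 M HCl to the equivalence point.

At equivalence: moles acid = moles base. moles HCl = 0.309 × 20/1000 = 0.00618 mol. V_base = moles / 0.444 × 1000 = 13.9 mL.

V_{base} = 13.9 mL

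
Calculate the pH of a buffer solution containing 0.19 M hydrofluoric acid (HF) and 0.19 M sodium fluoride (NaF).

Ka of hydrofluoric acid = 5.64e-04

pKa = -log(5.64e-04) = 3.25. pH = pKa + log([A⁻]/[HA]) = 3.25 + log(0.19/0.19)

pH = 3.25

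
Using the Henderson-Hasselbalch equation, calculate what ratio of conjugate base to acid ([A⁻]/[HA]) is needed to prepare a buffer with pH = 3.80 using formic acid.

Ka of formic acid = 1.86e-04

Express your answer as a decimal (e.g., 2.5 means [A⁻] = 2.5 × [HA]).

pKa = -log(1.86e-04) = 3.7305. pH = pKa + log([A⁻]/[HA]), so log([A⁻]/[HA]) = pH − pKa = 3.80 − 3.7305 = 0.0695. [A⁻]/[HA] = 10^(0.0695) = 1.17

[A⁻]/[HA] = 1.17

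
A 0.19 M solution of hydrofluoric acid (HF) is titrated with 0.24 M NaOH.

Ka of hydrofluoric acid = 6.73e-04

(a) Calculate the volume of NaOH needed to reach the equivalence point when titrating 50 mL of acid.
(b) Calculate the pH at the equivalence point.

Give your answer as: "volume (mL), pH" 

moles acid = 0.19 × 50/1000 = 0.0095 mol; V_base = moles/0.24 × 1000 = 39.6 mL. At equivalence only the conjugate base is present: [A⁻] = 0.0095/0.090 = 1.0605e-01 M. Kb = Kw/Ka = 1.49e-11; [OH⁻] = √(Kb × [A⁻]) = 1.2553e-06; pOH = 5.90; pH = 14 - pOH = 8.10.

V = 39.6 mL, pH = 8.10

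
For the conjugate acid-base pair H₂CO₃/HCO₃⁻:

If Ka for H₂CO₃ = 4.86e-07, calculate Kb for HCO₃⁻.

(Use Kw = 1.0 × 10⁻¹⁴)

For a conjugate pair Ka × Kb = Kw, so Kb = Kw/Ka = 1.0 × 10⁻¹⁴ / 4.86e-07 = 2.06e-08.

K_b = 2.06e-08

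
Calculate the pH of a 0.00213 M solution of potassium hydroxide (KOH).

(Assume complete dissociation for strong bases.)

[OH⁻] = 0.00213 M for strong base. pOH = -log[OH⁻] = 2.67, pH = 14 - pOH

pH = 11.33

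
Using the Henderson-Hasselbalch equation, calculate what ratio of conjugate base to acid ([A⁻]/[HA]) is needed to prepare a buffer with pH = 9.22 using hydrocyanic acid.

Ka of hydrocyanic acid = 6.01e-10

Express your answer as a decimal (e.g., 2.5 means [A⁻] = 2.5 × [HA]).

pKa = -log(6.01e-10) = 9.2211. pH = pKa + log([A⁻]/[HA]), so log([A⁻]/[HA]) = pH − pKa = 9.22 − 9.2211 = -0.0011. [A⁻]/[HA] = 10^(-0.0011) = 0.997

[A⁻]/[HA] = 0.997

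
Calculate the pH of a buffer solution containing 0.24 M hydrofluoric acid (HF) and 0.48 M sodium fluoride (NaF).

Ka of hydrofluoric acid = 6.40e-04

pKa = -log(6.40e-04) = 3.19. pH = pKa + log([A⁻]/[HA]) = 3.19 + log(0.48/0.24)

pH = 3.49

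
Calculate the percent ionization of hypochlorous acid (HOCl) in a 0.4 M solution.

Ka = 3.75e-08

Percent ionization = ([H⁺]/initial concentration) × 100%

Using Ka equilibrium: x² + Ka×x - Ka×C = 0. Solving: [H⁺] = 1.2246e-04. Percent = (1.2246e-04/0.4) × 100

Percent ionization = 0.0306%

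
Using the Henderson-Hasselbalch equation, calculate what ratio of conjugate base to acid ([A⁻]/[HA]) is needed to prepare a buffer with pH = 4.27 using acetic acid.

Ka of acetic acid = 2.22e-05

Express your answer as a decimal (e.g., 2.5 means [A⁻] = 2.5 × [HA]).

pKa = -log(2.22e-05) = 4.6536. pH = pKa + log([A⁻]/[HA]), so log([A⁻]/[HA]) = pH − pKa = 4.27 − 4.6536 = -0.3836. [A⁻]/[HA] = 10^(-0.3836) = 0.413

[A⁻]/[HA] = 0.413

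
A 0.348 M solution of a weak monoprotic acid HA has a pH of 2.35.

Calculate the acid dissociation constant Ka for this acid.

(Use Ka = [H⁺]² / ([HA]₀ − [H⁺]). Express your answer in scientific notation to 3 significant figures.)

[H⁺] = 10^(−pH) = 10^(−2.35) = 4.467e-03 M. For HA ⇌ H⁺ + A⁻, Ka = [H⁺][A⁻]/[HA] = [H⁺]² / ([HA]₀ − [H⁺]) = (4.467e-03)² / (0.348 − 4.467e-03) = 5.81e-05.

K_a = 5.81e-05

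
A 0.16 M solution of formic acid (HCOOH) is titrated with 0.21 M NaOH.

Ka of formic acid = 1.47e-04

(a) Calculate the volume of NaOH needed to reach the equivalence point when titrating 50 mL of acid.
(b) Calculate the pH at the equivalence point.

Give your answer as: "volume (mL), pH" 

moles acid = 0.16 × 50/1000 = 0.008 mol; V_base = moles/0.21 × 1000 = 38.1 mL. At equivalence only the conjugate base is present: [A⁻] = 0.008/0.088 = 9.0811e-02 M. Kb = Kw/Ka = 6.80e-11; [OH⁻] = √(Kb × [A⁻]) = 2.4855e-06; pOH = 5.60; pH = 14 - pOH = 8.40.

V = 38.1 mL, pH = 8.40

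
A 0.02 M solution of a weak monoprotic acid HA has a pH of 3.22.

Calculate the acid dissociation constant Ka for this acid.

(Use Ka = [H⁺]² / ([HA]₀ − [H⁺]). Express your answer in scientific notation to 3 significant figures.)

[H⁺] = 10^(−pH) = 10^(−3.22) = 6.026e-04 M. For HA ⇌ H⁺ + A⁻, Ka = [H⁺][A⁻]/[HA] = [H⁺]² / ([HA]₀ − [H⁺]) = (6.026e-04)² / (0.02 − 6.026e-04) = 1.87e-05.

K_a = 1.87e-05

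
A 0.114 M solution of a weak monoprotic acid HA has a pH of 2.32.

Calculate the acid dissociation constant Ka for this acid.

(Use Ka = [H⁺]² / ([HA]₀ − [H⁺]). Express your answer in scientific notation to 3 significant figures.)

[H⁺] = 10^(−pH) = 10^(−2.32) = 4.786e-03 M. For HA ⇌ H⁺ + A⁻, Ka = [H⁺][A⁻]/[HA] = [H⁺]² / ([HA]₀ − [H⁺]) = (4.786e-03)² / (0.114 − 4.786e-03) = 2.10e-04.

K_a = 2.10e-04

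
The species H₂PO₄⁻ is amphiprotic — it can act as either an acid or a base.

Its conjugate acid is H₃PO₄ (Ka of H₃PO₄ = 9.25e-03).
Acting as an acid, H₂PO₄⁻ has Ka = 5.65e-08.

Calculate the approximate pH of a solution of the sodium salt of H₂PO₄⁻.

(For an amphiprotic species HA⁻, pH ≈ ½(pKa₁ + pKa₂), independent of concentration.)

pKa₁ = -log(9.25e-03) = 2.03; pKa₂ = -log(5.65e-08) = 7.25. For an amphiprotic species, pH ≈ ½(pKa₁ + pKa₂) = ½(2.03 + 7.25) = 4.64.

pH = 4.64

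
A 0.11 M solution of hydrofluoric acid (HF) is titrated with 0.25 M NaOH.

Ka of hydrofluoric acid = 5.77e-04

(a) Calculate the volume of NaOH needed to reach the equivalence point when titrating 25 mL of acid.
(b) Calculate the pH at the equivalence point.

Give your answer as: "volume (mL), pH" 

moles acid = 0.11 × 25/1000 = 0.00275 mol; V_base = moles/0.25 × 1000 = 11.0 mL. At equivalence only the conjugate base is present: [A⁻] = 0.00275/0.036 = 7.6389e-02 M. Kb = Kw/Ka = 1.73e-11; [OH⁻] = √(Kb × [A⁻]) = 1.1506e-06; pOH = 5.94; pH = 14 - pOH = 8.06.

V = 11.0 mL, pH = 8.06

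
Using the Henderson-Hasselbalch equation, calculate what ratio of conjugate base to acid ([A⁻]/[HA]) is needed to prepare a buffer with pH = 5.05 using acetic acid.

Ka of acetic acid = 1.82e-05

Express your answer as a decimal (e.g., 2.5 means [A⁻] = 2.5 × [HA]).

pKa = -log(1.82e-05) = 4.7399. pH = pKa + log([A⁻]/[HA]), so log([A⁻]/[HA]) = pH − pKa = 5.05 − 4.7399 = 0.3101. [A⁻]/[HA] = 10^(0.3101) = 2.04

[A⁻]/[HA] = 2.04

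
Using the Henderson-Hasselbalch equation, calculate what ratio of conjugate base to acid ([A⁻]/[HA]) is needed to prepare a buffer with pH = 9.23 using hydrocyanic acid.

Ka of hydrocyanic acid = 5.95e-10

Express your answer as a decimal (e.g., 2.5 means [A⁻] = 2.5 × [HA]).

pKa = -log(5.95e-10) = 9.2255. pH = pKa + log([A⁻]/[HA]), so log([A⁻]/[HA]) = pH − pKa = 9.23 − 9.2255 = 0.0045. [A⁻]/[HA] = 10^(0.0045) = 1.01

[A⁻]/[HA] = 1.01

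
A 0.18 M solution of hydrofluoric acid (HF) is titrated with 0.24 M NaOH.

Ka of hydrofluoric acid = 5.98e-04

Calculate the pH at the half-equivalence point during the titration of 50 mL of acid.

At half-equivalence [HA] = [A⁻], so Henderson-Hasselbalch gives pH = pKa = -log(5.98e-04) = 3.22.

pH = pKa = 3.22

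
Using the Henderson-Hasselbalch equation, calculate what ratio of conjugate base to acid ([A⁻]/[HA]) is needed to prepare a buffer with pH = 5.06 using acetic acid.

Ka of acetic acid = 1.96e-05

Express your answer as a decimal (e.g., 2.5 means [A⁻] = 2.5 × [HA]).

pKa = -log(1.96e-05) = 4.7077. pH = pKa + log([A⁻]/[HA]), so log([A⁻]/[HA]) = pH − pKa = 5.06 − 4.7077 = 0.3523. [A⁻]/[HA] = 10^(0.3523) = 2.25

[A⁻]/[HA] = 2.25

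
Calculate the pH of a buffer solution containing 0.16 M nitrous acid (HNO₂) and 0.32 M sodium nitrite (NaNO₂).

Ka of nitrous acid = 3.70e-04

pKa = -log(3.70e-04) = 3.43. pH = pKa + log([A⁻]/[HA]) = 3.43 + log(0.32/0.16)

pH = 3.73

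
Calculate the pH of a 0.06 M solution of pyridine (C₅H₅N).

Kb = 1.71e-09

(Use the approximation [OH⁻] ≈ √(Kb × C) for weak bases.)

[OH⁻] = √(Kb × C) = √(1.71e-09 × 0.06) = 1.0129e-05. pOH = 4.99, pH = 14 - pOH

pH = 9.01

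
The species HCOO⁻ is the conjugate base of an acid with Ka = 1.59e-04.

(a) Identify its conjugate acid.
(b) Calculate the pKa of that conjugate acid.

(a) The conjugate acid is formed by adding one H⁺ to HCOO⁻, giving HCOOH. (b) pKa = -log(Ka) = -log(1.59e-04) = 3.80.

Conjugate acid: HCOOH; pK_a = 3.80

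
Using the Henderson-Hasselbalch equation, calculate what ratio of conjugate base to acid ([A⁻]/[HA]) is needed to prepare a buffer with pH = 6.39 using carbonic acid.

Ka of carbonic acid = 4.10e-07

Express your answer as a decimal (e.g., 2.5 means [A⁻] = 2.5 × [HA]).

pKa = -log(4.10e-07) = 6.3872. pH = pKa + log([A⁻]/[HA]), so log([A⁻]/[HA]) = pH − pKa = 6.39 − 6.3872 = 0.0028. [A⁻]/[HA] = 10^(0.0028) = 1.01

[A⁻]/[HA] = 1.01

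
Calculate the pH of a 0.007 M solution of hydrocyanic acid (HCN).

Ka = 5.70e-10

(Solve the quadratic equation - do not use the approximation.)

x² + Ka×x - Ka×C = 0. Using quadratic formula: [H⁺] = 1.9972e-06

pH = 5.70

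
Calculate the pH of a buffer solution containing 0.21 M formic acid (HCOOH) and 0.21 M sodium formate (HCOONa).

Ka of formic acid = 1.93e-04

pKa = -log(1.93e-04) = 3.71. pH = pKa + log([A⁻]/[HA]) = 3.71 + log(0.21/0.21)

pH = 3.71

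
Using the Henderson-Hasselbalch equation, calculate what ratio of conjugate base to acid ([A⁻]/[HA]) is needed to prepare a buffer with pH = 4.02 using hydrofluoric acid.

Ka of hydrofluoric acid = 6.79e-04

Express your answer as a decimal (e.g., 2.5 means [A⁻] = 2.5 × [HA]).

pKa = -log(6.79e-04) = 3.1681. pH = pKa + log([A⁻]/[HA]), so log([A⁻]/[HA]) = pH − pKa = 4.02 − 3.1681 = 0.8519. [A⁻]/[HA] = 10^(0.8519) = 7.11

[A⁻]/[HA] = 7.11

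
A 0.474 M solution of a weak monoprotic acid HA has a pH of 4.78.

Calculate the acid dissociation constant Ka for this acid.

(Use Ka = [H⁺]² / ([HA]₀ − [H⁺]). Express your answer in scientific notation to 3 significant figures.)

[H⁺] = 10^(−pH) = 10^(−4.78) = 1.660e-05 M. For HA ⇌ H⁺ + A⁻, Ka = [H⁺][A⁻]/[HA] = [H⁺]² / ([HA]₀ − [H⁺]) = (1.660e-05)² / (0.474 − 1.660e-05) = 5.81e-10.

K_a = 5.81e-10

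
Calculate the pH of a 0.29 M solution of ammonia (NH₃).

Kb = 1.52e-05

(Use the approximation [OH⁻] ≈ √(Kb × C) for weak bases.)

[OH⁻] = √(Kb × C) = √(1.52e-05 × 0.29) = 2.0995e-03. pOH = 2.68, pH = 14 - pOH

pH = 11.32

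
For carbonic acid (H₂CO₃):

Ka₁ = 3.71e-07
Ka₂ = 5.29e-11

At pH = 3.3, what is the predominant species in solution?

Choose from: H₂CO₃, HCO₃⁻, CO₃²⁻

pKa₁ = 6.43, pKa₂ = 10.28. For a polyprotic acid the predominant species crosses at each pKa: below pKa_n the protonated form dominates, above it the deprotonated form does. At pH = 3.3, the predominant species is H₂CO₃.

H₂CO₃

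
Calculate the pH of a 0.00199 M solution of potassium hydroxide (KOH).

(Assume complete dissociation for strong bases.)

[OH⁻] = 0.00199 M for strong base. pOH = -log[OH⁻] = 2.70, pH = 14 - pOH

pH = 11.30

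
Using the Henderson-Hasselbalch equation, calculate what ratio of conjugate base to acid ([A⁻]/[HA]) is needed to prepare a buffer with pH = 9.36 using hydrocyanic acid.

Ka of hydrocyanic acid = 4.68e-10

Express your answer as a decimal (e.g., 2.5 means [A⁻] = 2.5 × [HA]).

pKa = -log(4.68e-10) = 9.3298. pH = pKa + log([A⁻]/[HA]), so log([A⁻]/[HA]) = pH − pKa = 9.36 − 9.3298 = 0.0302. [A⁻]/[HA] = 10^(0.0302) = 1.07

[A⁻]/[HA] = 1.07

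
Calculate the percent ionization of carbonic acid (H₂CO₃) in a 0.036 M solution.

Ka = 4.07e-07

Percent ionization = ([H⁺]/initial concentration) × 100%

Using Ka equilibrium: x² + Ka×x - Ka×C = 0. Solving: [H⁺] = 1.2084e-04. Percent = (1.2084e-04/0.036) × 100

Percent ionization = 0.336%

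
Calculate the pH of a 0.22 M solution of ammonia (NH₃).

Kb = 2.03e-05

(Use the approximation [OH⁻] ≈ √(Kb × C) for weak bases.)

[OH⁻] = √(Kb × C) = √(2.03e-05 × 0.22) = 2.1133e-03. pOH = 2.68, pH = 14 - pOH

pH = 11.32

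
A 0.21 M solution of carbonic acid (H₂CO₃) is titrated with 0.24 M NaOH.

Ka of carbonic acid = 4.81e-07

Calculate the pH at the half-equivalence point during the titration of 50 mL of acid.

At half-equivalence [HA] = [A⁻], so Henderson-Hasselbalch gives pH = pKa = -log(4.81e-07) = 6.32.

pH = pKa = 6.32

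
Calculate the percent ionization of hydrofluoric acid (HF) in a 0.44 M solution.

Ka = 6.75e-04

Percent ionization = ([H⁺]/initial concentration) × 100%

Using Ka equilibrium: x² + Ka×x - Ka×C = 0. Solving: [H⁺] = 1.6899e-02. Percent = (1.6899e-02/0.44) × 100

Percent ionization = 3.84%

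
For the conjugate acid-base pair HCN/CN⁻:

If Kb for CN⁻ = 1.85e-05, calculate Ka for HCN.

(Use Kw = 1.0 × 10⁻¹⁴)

For a conjugate pair Ka × Kb = Kw, so Ka = Kw/Kb = 1.0 × 10⁻¹⁴ / 1.85e-05 = 5.41e-10.

K_a = 5.41e-10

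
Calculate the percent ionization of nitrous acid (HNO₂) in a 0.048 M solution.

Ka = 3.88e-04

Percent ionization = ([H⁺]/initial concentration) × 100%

Using Ka equilibrium: x² + Ka×x - Ka×C = 0. Solving: [H⁺] = 4.1259e-03. Percent = (4.1259e-03/0.048) × 100

Percent ionization = 8.6%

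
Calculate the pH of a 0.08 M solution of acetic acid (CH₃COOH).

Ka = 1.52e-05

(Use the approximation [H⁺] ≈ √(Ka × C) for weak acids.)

[H⁺] = √(Ka × C) = √(1.52e-05 × 0.08) = 1.1027e-03. pH = -log(1.1027e-03)

pH = 2.96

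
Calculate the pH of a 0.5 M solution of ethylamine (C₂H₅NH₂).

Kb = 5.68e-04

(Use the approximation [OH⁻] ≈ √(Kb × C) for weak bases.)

[OH⁻] = √(Kb × C) = √(5.68e-04 × 0.5) = 1.6852e-02. pOH = 1.77, pH = 14 - pOH

pH = 12.23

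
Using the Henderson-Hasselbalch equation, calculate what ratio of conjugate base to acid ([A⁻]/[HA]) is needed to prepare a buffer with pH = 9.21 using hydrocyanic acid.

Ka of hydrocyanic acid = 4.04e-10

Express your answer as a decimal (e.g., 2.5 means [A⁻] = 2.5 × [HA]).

pKa = -log(4.04e-10) = 9.3936. pH = pKa + log([A⁻]/[HA]), so log([A⁻]/[HA]) = pH − pKa = 9.21 − 9.3936 = -0.1836. [A⁻]/[HA] = 10^(-0.1836) = 0.655

[A⁻]/[HA] = 0.655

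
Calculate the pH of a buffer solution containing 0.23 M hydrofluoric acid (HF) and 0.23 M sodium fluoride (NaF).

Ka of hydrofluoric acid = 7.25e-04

pKa = -log(7.25e-04) = 3.14. pH = pKa + log([A⁻]/[HA]) = 3.14 + log(0.23/0.23)

pH = 3.14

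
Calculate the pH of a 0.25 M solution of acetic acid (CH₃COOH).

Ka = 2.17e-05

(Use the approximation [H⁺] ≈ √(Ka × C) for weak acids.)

[H⁺] = √(Ka × C) = √(2.17e-05 × 0.25) = 2.3292e-03. pH = -log(2.3292e-03)

pH = 2.63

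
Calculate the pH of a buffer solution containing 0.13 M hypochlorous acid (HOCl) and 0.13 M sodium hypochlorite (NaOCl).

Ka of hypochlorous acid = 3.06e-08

pKa = -log(3.06e-08) = 7.51. pH = pKa + log([A⁻]/[HA]) = 7.51 + log(0.13/0.13)

pH = 7.51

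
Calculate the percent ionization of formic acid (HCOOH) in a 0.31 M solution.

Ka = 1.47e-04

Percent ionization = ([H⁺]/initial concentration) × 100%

Using Ka equilibrium: x² + Ka×x - Ka×C = 0. Solving: [H⁺] = 6.6775e-03. Percent = (6.6775e-03/0.31) × 100

Percent ionization = 2.15%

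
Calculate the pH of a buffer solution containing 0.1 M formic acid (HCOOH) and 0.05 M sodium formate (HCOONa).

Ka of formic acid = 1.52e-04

pKa = -log(1.52e-04) = 3.82. pH = pKa + log([A⁻]/[HA]) = 3.82 + log(0.05/0.1)

pH = 3.52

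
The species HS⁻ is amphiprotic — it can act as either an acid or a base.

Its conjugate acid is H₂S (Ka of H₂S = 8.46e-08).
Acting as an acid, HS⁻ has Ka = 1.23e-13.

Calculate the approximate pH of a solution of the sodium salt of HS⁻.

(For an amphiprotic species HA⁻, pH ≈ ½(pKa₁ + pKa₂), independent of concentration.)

pKa₁ = -log(8.46e-08) = 7.07; pKa₂ = -log(1.23e-13) = 12.91. For an amphiprotic species, pH ≈ ½(pKa₁ + pKa₂) = ½(7.07 + 12.91) = 9.99.

pH = 9.99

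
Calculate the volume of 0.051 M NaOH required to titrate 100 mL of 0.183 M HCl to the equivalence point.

At equivalence: moles acid = moles base. moles HCl = 0.183 × 100/1000 = 0.0183 mol. V_base = moles / 0.051 × 1000 = 358.8 mL.

V_{base} = 358.8 mL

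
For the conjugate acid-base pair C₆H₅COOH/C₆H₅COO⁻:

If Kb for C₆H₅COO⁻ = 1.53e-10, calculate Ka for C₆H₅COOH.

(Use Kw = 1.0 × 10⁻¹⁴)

For a conjugate pair Ka × Kb = Kw, so Ka = Kw/Kb = 1.0 × 10⁻¹⁴ / 1.53e-10 = 6.54e-05.

K_a = 6.54e-05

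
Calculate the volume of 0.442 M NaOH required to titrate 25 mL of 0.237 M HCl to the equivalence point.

At equivalence: moles acid = moles base. moles HCl = 0.237 × 25/1000 = 0.005925 mol. V_base = moles / 0.442 × 1000 = 13.4 mL.

V_{base} = 13.4 mL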